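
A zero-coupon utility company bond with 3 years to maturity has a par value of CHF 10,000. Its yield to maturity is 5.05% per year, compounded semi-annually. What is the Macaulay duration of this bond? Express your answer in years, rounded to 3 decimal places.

A zero-coupon bond has a single cash flow at maturity, so its Macaulay duration equals its maturity: 3 years.
(Equivalently: 6 semi-annual periods ÷ 2 = 3 years.)

3.000 years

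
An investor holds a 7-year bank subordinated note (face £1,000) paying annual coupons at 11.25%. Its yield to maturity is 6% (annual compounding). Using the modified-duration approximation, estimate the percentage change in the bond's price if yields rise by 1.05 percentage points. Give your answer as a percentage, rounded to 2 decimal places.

Periodic yield y = 0.06. Modified duration first:
  t   CF        PV=CF/(1+0.06)^t    t·PV
  1       112.50       106.1321       106.1321
  2       112.50       100.1246       200.2492
  3       112.50        94.4572       283.3715
  4       112.50        89.1105       356.4421
  5       112.50        84.0665       420.3327
  6       112.50        79.3081       475.8484
  7     1,112.50       739.8760     5,179.1323
  Σ                  1,293.0750     7,021.5083
P = 1,293.0750; D_Mac = 5.43009 yrs; D_mod = 5.43009/(1+0.06) = 5.12272 yrs.
ΔP/P ≈ -D_mod · Δy = -5.12272 × (+0.0105) = -0.053789 = -5.3789%.

-5.38%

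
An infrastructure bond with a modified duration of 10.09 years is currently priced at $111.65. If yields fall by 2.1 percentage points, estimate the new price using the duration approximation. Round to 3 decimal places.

Duration approximation: ΔP/P ≈ -D_mod · Δy = -10.09 × (-0.021) = +0.211890.
New price ≈ 111.65 × (1 + 0.211890) = 135.3075185.

$135.308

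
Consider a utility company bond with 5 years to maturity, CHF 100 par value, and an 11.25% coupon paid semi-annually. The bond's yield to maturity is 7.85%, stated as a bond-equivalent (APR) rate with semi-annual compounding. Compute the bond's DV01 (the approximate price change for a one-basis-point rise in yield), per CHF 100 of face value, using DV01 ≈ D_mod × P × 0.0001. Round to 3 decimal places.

Periodic yield y = 0.03925.
  t   CF        PV=CF/(1+0.03925)^t    t·PV
  1        5.625         5.4126         5.4126
  2        5.625         5.2081        10.4163
  3        5.625         5.0114        15.0343
  4        5.625         4.8222        19.2887
  5        5.625         4.6400        23.2002
  6        5.625         4.4648        26.7888
  7        5.625         4.2962        30.0732
  8        5.625         4.1339        33.0714
  9        5.625         3.9778        35.8001
  10     105.625        71.8731       718.7310
  Σ                    113.8401       917.8167
P = 113.8401; D_Mac = 8.06233 half-year periods = 4.03116 yrs; D_mod = 3.87892 yrs.
DV01 ≈ 3.87892 × 113.8401 × 0.0001 = 0.044158.

CHF 0.044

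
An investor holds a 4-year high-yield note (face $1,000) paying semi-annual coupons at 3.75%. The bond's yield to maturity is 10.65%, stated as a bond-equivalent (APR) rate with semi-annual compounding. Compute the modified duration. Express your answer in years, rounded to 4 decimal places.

Periodic yield y = 0.05325. First find Macaulay duration:
  t   CF        PV=CF/(1+0.05325)^t    t·PV
  1        18.75        17.8020        17.8020
  2        18.75        16.9020        33.8040
  3        18.75        16.0475        48.1424
  4        18.75        15.2362        60.9446
  5        18.75        14.4658        72.3292
  6        18.75        13.7345        82.4069
  7        18.75        13.0401        91.2807
  8     1,018.75       672.6914     5,381.5312
  Σ                    779.9195     5,788.2413
P = 779.9195; Macaulay duration = 5,788.2413 / 779.9195 = 7.42159 half-year periods = 3.71079 years.
Modified duration = D_Mac / (1 + y) = 3.71079 / 1.05325 = 3.52318 years.

3.5232 years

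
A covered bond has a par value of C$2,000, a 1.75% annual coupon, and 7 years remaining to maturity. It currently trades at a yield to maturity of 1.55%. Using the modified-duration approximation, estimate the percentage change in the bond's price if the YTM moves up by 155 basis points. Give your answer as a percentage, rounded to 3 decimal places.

-10.153%

Periodic yield y = 0.0155. Modified duration first:
  t   CF        PV=CF/(1+0.0155)^t    t·PV
  1        35.00        34.4658        34.4658
  2        35.00        33.9397        67.8794
  3        35.00        33.4217       100.2650
  4        35.00        32.9115       131.6462
  5        35.00        32.4092       162.0460
  6        35.00        31.9145       191.4872
  7     2,035.00     1,827.2792    12,790.9547
  Σ                  2,026.3417    13,478.7443
P = 2,026.3417; D_Mac = 6.65176 yrs; D_mod = 6.65176/(1+0.0155) = 6.55023 yrs.
ΔP/P ≈ -D_mod · Δy = -6.55023 × (+0.0155) = -0.101529 = -10.1529%.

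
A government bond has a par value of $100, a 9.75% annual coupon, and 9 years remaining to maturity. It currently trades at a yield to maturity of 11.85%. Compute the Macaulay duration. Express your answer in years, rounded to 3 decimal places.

Periodic yield y = 0.1185. Discount each cash flow and weight by its year:
  t   CF        PV=CF/(1+0.1185)^t    t·PV
  1         9.75         8.7170         8.7170
  2         9.75         7.7935        15.5870
  3         9.75         6.9678        20.9034
  4         9.75         6.2296        24.9184
  5         9.75         5.5696        27.8480
  6         9.75         4.9795        29.8772
  7         9.75         4.4520        31.1638
  8         9.75         3.9803        31.8425
  9       109.75        40.0572       360.5148
  Σ                     88.7466       551.3723
Price P = Σ PV = 88.7466.
Macaulay duration = Σ(t·PV) / P = 551.3723 / 88.7466 = 6.21288 years.

6.213 years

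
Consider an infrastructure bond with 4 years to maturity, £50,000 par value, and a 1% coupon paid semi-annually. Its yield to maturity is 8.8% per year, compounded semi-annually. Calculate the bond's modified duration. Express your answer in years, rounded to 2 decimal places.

Periodic yield y = 0.044. First find Macaulay duration:
  t   CF        PV=CF/(1+0.044)^t    t·PV
  1       250.00       239.4636       239.4636
  2       250.00       229.3713       458.7425
  3       250.00       219.7043       659.1128
  4       250.00       210.4447       841.7788
  5       250.00       201.5754     1,007.8770
  6       250.00       193.0799     1,158.4793
  7       250.00       184.9424     1,294.5969
  8    50,250.00    35,606.7288   284,853.8304
  Σ                 37,085.3103   290,513.8813
P = 37,085.3103; Macaulay duration = 290,513.8813 / 37,085.3103 = 7.83366 half-year periods = 3.91683 years.
Modified duration = D_Mac / (1 + y) = 3.91683 / 1.044 = 3.75176 years.

3.75 years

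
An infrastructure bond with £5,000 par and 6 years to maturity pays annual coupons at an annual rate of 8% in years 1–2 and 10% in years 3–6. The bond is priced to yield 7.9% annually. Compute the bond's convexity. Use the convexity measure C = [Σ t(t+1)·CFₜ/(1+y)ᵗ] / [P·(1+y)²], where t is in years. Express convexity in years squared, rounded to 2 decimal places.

27.77

With y = 0.079:
  t   CF        PV=CF/(1+0.079)^t    t·PV        t(t+1)·PV
  1       400.00       370.7136       370.7136         741.4272
  2       400.00       343.5715       687.1430       2,061.4289
  3       500.00       398.0207     1,194.0621       4,776.2485
  4       500.00       368.8792     1,475.5170       7,377.5850
  5       500.00       341.8714     1,709.3570      10,256.1422
  6     5,500.00     3,485.2507    20,911.5041     146,380.5288
  Σ                  5,308.3072    26,348.2969     171,593.3607
P = 5,308.3072.
Convexity = Σ t(t+1)·PV / [P·(1+y)²] = 171,593.3607 / (5,308.3072 × 1.164241) = 27.76525.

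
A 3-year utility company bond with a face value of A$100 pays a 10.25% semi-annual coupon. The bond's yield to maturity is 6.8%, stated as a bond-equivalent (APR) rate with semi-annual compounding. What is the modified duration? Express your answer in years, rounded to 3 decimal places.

Periodic yield y = 0.034. First find Macaulay duration:
  t   CF        PV=CF/(1+0.034)^t    t·PV
  1        5.125         4.9565         4.9565
  2        5.125         4.7935         9.5870
  3        5.125         4.6359        13.9076
  4        5.125         4.4834        17.9338
  5        5.125         4.3360        21.6801
  6      105.125        86.0167       516.1002
  Σ                    109.2220       584.1652
P = 109.2220; Macaulay duration = 584.1652 / 109.2220 = 5.34842 half-year periods = 2.67421 years.
Modified duration = D_Mac / (1 + y) = 2.67421 / 1.034 = 2.58628 years.

2.586 years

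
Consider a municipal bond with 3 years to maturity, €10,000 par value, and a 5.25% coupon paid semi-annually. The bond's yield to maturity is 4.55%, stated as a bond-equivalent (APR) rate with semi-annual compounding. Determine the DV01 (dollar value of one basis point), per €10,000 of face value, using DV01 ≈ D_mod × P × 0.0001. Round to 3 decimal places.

€2.808

Periodic yield y = 0.02275.
  t   CF        PV=CF/(1+0.02275)^t    t·PV
  1       262.50       256.6610       256.6610
  2       262.50       250.9518       501.9036
  3       262.50       245.3696       736.1089
  4       262.50       239.9117       959.6466
  5       262.50       234.5751     1,172.8754
  6    10,262.50     8,966.7744    53,800.6461
  Σ                 10,194.2435    57,427.8417
P = 10,194.2435; D_Mac = 5.63336 half-year periods = 2.81668 yrs; D_mod = 2.75403 yrs.
DV01 ≈ 2.75403 × 10,194.2435 × 0.0001 = 2.807521.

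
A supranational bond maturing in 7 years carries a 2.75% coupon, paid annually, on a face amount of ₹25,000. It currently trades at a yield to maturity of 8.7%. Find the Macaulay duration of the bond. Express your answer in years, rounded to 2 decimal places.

6.33 years

Periodic yield y = 0.087. Discount each cash flow and weight by its year:
  t   CF        PV=CF/(1+0.087)^t    t·PV
  1       687.50       632.4747       632.4747
  2       687.50       581.8535     1,163.7069
  3       687.50       535.2838     1,605.8513
  4       687.50       492.4414     1,969.7655
  5       687.50       453.0279     2,265.1397
  6       687.50       416.7690     2,500.6142
  7    25,687.50    14,325.6729   100,279.7103
  Σ                 17,437.5231   110,417.2625
Price P = Σ PV = 17,437.5231.
Macaulay duration = Σ(t·PV) / P = 110,417.2625 / 17,437.5231 = 6.33216 years.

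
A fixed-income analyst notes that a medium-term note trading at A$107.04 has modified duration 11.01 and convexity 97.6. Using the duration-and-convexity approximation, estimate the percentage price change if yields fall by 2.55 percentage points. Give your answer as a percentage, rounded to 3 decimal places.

+31.249%

Duration effect: -D_mod·Δy = -11.01 × (-0.0255) = +0.280755
Convexity effect: ½·C·(Δy)² = 0.5 × 97.6 × (-0.0255)² = +0.0317322
ΔP/P ≈ +0.280755 + 0.0317322 = +0.3124872
= +31.24872%.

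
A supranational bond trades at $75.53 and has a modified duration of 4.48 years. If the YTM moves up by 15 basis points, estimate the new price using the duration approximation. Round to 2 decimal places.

$75.02

Duration approximation: ΔP/P ≈ -D_mod · Δy = -4.48 × (+0.0015) = -0.006720.
New price ≈ 75.53 × (1 - 0.006720) = 75.0224384.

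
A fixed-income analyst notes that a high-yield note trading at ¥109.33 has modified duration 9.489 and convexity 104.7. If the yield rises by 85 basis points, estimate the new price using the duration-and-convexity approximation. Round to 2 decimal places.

Duration effect: -D_mod·Δy = -9.489 × (+0.0085) = -0.0806565
Convexity effect: ½·C·(Δy)² = 0.5 × 104.7 × (0.0085)² = +0.0037822875
ΔP/P ≈ -0.0806565 + 0.0037822875 = -0.0768742125
New price ≈ 109.33 × (1 - 0.0768742125) = 100.925342347375.

¥100.93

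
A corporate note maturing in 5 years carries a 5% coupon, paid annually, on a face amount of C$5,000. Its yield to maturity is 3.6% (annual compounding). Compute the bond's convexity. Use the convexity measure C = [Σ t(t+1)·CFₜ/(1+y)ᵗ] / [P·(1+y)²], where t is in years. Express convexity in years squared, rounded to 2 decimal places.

24.70

With y = 0.036:
  t   CF        PV=CF/(1+0.036)^t    t·PV        t(t+1)·PV
  1       250.00       241.3127       241.3127         482.6255
  2       250.00       232.9274       465.8547       1,397.5641
  3       250.00       224.8334       674.5001       2,698.0003
  4       250.00       217.0206       868.0825       4,340.4123
  5     5,250.00     4,399.0665    21,995.3325     131,971.9947
  Σ                  5,315.1606    24,245.0824     140,890.5969
P = 5,315.1606.
Convexity = Σ t(t+1)·PV / [P·(1+y)²] = 140,890.5969 / (5,315.1606 × 1.073296) = 24.69711.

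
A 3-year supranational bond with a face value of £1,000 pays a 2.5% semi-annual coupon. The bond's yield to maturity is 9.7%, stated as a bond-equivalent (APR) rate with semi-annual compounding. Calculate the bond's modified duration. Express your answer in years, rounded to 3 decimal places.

2.763 years

Periodic yield y = 0.0485. First find Macaulay duration:
  t   CF        PV=CF/(1+0.0485)^t    t·PV
  1        12.50        11.9218        11.9218
  2        12.50        11.3703        22.7407
  3        12.50        10.8444        32.5331
  4        12.50        10.3428        41.3710
  5        12.50         9.8643        49.3217
  6     1,012.50       762.0517     4,572.3101
  Σ                    816.3953     4,730.1984
P = 816.3953; Macaulay duration = 4,730.1984 / 816.3953 = 5.79401 half-year periods = 2.89700 years.
Modified duration = D_Mac / (1 + y) = 2.89700 / 1.0485 = 2.76300 years.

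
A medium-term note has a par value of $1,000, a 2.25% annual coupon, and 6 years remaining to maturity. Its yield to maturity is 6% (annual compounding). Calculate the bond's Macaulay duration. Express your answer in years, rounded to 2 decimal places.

5.64 years

Periodic yield y = 0.06. Discount each cash flow and weight by its year:
  t   CF        PV=CF/(1+0.06)^t    t·PV
  1        22.50        21.2264        21.2264
  2        22.50        20.0249        40.0498
  3        22.50        18.8914        56.6743
  4        22.50        17.8221        71.2884
  5        22.50        16.8133        84.0665
  6     1,022.50       720.8222     4,324.9329
  Σ                    815.6003     4,598.2384
Price P = Σ PV = 815.6003.
Macaulay duration = Σ(t·PV) / P = 4,598.2384 / 815.6003 = 5.63786 years.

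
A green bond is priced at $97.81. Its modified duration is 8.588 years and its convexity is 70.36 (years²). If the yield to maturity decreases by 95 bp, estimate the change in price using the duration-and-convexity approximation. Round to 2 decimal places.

Duration effect: -D_mod·Δy = -8.588 × (-0.0095) = +0.081586
Convexity effect: ½·C·(Δy)² = 0.5 × 70.36 × (-0.0095)² = +0.003174995
ΔP/P ≈ +0.081586 + 0.003174995 = +0.084760995
ΔP ≈ 97.81 × (+0.084760995) = +8.29047292095.

+$8.29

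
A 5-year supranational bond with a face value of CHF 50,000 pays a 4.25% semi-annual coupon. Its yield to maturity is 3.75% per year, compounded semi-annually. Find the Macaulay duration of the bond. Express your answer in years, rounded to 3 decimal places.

4.563 years

Periodic yield y = 0.01875. Discount each cash flow and weight by its period:
  t   CF        PV=CF/(1+0.01875)^t    t·PV
  1     1,062.50     1,042.9448     1,042.9448
  2     1,062.50     1,023.7495     2,047.4990
  3     1,062.50     1,004.9075     3,014.7224
  4     1,062.50       986.4122     3,945.6490
  5     1,062.50       968.2574     4,841.2871
  6     1,062.50       950.4367     5,702.6203
  7     1,062.50       932.9440     6,530.6082
  8     1,062.50       915.7733     7,326.1862
  9     1,062.50       898.9186     8,090.2670
  10   51,062.50    42,405.8582   424,058.5816
  Σ                 51,130.2021   466,600.3654
Price P = Σ PV = 51,130.2021.
Macaulay duration = Σ(t·PV) / P = 466,600.3654 / 51,130.2021 = 9.12573 half-year periods.
In years: 9.12573 / 2 = 4.56286 years.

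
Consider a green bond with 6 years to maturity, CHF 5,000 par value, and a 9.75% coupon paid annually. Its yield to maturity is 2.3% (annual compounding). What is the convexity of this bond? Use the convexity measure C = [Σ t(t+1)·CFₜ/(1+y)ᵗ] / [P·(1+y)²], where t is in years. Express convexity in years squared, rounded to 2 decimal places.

31.41

With y = 0.023:
  t   CF        PV=CF/(1+0.023)^t    t·PV        t(t+1)·PV
  1       487.50       476.5396       476.5396         953.0792
  2       487.50       465.8256       931.6512       2,794.9536
  3       487.50       455.3525     1,366.0575       5,464.2299
  4       487.50       445.1149     1,780.4594       8,902.2970
  5       487.50       435.1074     2,175.5369      13,053.2215
  6     5,487.50     4,787.6317    28,725.7900     201,080.5301
  Σ                  7,065.5716    35,456.0346     232,248.3112
P = 7,065.5716.
Convexity = Σ t(t+1)·PV / [P·(1+y)²] = 232,248.3112 / (7,065.5716 × 1.046529) = 31.40899.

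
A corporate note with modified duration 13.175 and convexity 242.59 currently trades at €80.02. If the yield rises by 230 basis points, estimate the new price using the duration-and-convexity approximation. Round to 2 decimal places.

Duration effect: -D_mod·Δy = -13.175 × (+0.023) = -0.303025
Convexity effect: ½·C·(Δy)² = 0.5 × 242.59 × (0.023)² = +0.064165055
ΔP/P ≈ -0.303025 + 0.064165055 = -0.238859945
New price ≈ 80.02 × (1 - 0.238859945) = 60.9064272011.

€60.91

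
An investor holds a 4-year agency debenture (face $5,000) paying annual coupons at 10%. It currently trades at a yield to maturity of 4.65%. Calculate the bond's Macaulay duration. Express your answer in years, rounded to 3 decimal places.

Periodic yield y = 0.0465. Discount each cash flow and weight by its year:
  t   CF        PV=CF/(1+0.0465)^t    t·PV
  1       500.00       477.7831       477.7831
  2       500.00       456.5534       913.1067
  3       500.00       436.2669     1,308.8008
  4     5,500.00     4,585.7013    18,342.8050
  Σ                  5,956.3046    21,042.4957
Price P = Σ PV = 5,956.3046.
Macaulay duration = Σ(t·PV) / P = 21,042.4957 / 5,956.3046 = 3.53281 years.

3.533 years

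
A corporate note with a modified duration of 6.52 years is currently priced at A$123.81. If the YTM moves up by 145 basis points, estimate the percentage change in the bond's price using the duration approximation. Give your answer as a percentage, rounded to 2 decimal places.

-9.45%

Duration approximation: ΔP/P ≈ -D_mod · Δy = -6.52 × (+0.0145) = -0.094540.
As a percentage: -9.4540%.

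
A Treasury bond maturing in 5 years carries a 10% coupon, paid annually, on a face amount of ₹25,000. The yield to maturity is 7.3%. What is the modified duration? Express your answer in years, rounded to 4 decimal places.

Periodic yield y = 0.073. First find Macaulay duration:
  t   CF        PV=CF/(1+0.073)^t    t·PV
  1     2,500.00     2,329.9161     2,329.9161
  2     2,500.00     2,171.4037     4,342.8073
  3     2,500.00     2,023.6754     6,071.0261
  4     2,500.00     1,885.9975     7,543.9901
  5    27,500.00    19,334.5507    96,672.7534
  Σ                 27,745.5434   116,960.4931
P = 27,745.5434; Macaulay duration = 116,960.4931 / 27,745.5434 = 4.21547 years.
Modified duration = D_Mac / (1 + y) = 4.21547 / 1.073 = 3.92868 years.

3.9287 years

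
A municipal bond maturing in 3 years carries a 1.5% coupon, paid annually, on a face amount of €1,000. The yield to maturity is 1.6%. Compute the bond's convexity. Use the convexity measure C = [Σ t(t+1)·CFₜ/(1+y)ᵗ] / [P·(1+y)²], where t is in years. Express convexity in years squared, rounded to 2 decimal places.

11.40

With y = 0.016:
  t   CF        PV=CF/(1+0.016)^t    t·PV        t(t+1)·PV
  1        15.00        14.7638        14.7638          29.5276
  2        15.00        14.5313        29.0626          87.1877
  3     1,015.00       967.7984     2,903.3953      11,613.5813
  Σ                    997.0935     2,947.2217      11,730.2965
P = 997.0935.
Convexity = Σ t(t+1)·PV / [P·(1+y)²] = 11,730.2965 / (997.0935 × 1.032256) = 11.39687.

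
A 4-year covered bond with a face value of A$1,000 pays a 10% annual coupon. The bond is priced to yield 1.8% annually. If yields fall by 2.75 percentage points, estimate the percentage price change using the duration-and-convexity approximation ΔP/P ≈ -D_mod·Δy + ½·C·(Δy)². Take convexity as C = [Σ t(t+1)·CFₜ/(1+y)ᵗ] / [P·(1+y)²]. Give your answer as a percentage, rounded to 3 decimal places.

+10.230%

With y = 0.018:
  t   CF        PV=CF/(1+0.018)^t    t·PV        t(t+1)·PV
  1       100.00        98.2318        98.2318         196.4637
  2       100.00        96.4949       192.9898         578.9695
  3       100.00        94.7887       284.3662       1,137.4647
  4     1,100.00     1,024.2396     4,096.9585      20,484.7925
  Σ                  1,313.7551     4,672.5463      22,397.6903
P = 1,313.7551; D_Mac = 3.55663 yrs; D_mod = 3.49375 yrs; C = 16.45104.
Duration effect: -3.49375 × (-0.0275) = +0.096078
Convexity effect: 0.5 × 16.45104 × (-0.0275)² = +0.0062205
ΔP/P ≈ +0.096078 + 0.0062205 = +0.102299 = +10.2299%.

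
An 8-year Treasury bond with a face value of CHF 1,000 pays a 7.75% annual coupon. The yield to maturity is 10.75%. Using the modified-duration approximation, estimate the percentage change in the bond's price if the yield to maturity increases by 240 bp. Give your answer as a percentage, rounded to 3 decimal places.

-13.174%

Periodic yield y = 0.1075. Modified duration first:
  t   CF        PV=CF/(1+0.1075)^t    t·PV
  1        77.50        69.9774        69.9774
  2        77.50        63.1850       126.3701
  3        77.50        57.0520       171.1559
  4        77.50        51.5142       206.0567
  5        77.50        46.5139       232.5696
  6        77.50        41.9990       251.9942
  7        77.50        37.9224       265.4566
  8     1,077.50       476.0663     3,808.5301
  Σ                    844.2302     5,132.1106
P = 844.2302; D_Mac = 6.07904 yrs; D_mod = 6.07904/(1+0.1075) = 5.48898 yrs.
ΔP/P ≈ -D_mod · Δy = -5.48898 × (+0.024) = -0.131735 = -13.1735%.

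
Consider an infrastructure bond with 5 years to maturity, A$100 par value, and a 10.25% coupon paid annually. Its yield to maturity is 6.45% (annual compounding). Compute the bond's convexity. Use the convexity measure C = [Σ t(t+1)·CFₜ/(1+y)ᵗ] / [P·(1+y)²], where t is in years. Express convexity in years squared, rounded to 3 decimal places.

With y = 0.0645:
  t   CF        PV=CF/(1+0.0645)^t    t·PV        t(t+1)·PV
  1        10.25         9.6289         9.6289          19.2579
  2        10.25         9.0455        18.0910          54.2730
  3        10.25         8.4974        25.4922         101.9690
  4        10.25         7.9825        31.9302         159.6508
  5       110.25        80.6585       403.2926       2,419.7557
  Σ                    115.8129       488.4350       2,754.9064
P = 115.8129.
Convexity = Σ t(t+1)·PV / [P·(1+y)²] = 2,754.9064 / (115.8129 × 1.133160) = 20.99223.

20.992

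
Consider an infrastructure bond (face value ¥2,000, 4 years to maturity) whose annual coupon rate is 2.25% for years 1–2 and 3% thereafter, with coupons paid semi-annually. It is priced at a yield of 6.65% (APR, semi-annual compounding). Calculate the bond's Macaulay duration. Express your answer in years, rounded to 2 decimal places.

3.82 years

Periodic yield y = 0.03325. Discount each cash flow and weight by its period:
  t   CF        PV=CF/(1+0.03325)^t    t·PV
  1        22.50        21.7759        21.7759
  2        22.50        21.0752        42.1504
  3        22.50        20.3970        61.1910
  4        22.50        19.7406        78.9625
  5        30.00        25.4738       127.3691
  6        30.00        24.6541       147.9245
  7        30.00        23.8607       167.0250
  8     2,030.00     1,562.6177    12,500.9412
  Σ                  1,719.5950    13,147.3396
Price P = Σ PV = 1,719.5950.
Macaulay duration = Σ(t·PV) / P = 13,147.3396 / 1,719.5950 = 7.64560 half-year periods.
In years: 7.64560 / 2 = 3.82280 years.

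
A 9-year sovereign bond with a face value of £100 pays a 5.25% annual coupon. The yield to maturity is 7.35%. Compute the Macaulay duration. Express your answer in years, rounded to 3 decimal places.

7.259 years

Periodic yield y = 0.0735. Discount each cash flow and weight by its year:
  t   CF        PV=CF/(1+0.0735)^t    t·PV
  1         5.25         4.8905         4.8905
  2         5.25         4.5557         9.1114
  3         5.25         4.2438        12.7313
  4         5.25         3.9532        15.8129
  5         5.25         3.6826        18.4128
  6         5.25         3.4304        20.5825
  7         5.25         3.1955        22.3688
  8         5.25         2.9768        23.8140
  9       105.25        55.5909       500.3181
  Σ                     86.5194       628.0424
Price P = Σ PV = 86.5194.
Macaulay duration = Σ(t·PV) / P = 628.0424 / 86.5194 = 7.25898 years.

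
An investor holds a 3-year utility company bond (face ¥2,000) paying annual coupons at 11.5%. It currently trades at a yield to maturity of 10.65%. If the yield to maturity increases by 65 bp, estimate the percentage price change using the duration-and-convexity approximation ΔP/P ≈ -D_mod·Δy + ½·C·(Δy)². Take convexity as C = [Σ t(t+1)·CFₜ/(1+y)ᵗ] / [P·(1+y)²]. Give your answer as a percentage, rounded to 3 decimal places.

-1.571%

With y = 0.1065:
  t   CF        PV=CF/(1+0.1065)^t    t·PV        t(t+1)·PV
  1       230.00       207.8626       207.8626         415.7253
  2       230.00       187.8560       375.7119       1,127.1358
  3     2,230.00     1,646.0787     4,938.2362      19,752.9450
  Σ                  2,041.7973     5,521.8108      21,295.8061
P = 2,041.7973; D_Mac = 2.70439 yrs; D_mod = 2.44409 yrs; C = 8.51880.
Duration effect: -2.44409 × (+0.0065) = -0.015887
Convexity effect: 0.5 × 8.51880 × (0.0065)² = +0.0001800
ΔP/P ≈ -0.015887 + 0.0001800 = -0.015707 = -1.5707%.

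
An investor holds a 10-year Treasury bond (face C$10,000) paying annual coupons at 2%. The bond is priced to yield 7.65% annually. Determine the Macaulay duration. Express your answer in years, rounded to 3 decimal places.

Periodic yield y = 0.0765. Discount each cash flow and weight by its year:
  t   CF        PV=CF/(1+0.0765)^t    t·PV
  1       200.00       185.7873       185.7873
  2       200.00       172.5846       345.1691
  3       200.00       160.3201       480.9602
  4       200.00       148.9271       595.7086
  5       200.00       138.3438       691.7192
  6       200.00       128.5126       771.0757
  7       200.00       119.3801       835.6604
  8       200.00       110.8965       887.1718
  9       200.00       103.0158       927.1419
  10   10,200.00     4,880.4496    48,804.4958
  Σ                  6,148.2174    54,524.8899
Price P = Σ PV = 6,148.2174.
Macaulay duration = Σ(t·PV) / P = 54,524.8899 / 6,148.2174 = 8.86841 years.

8.868 years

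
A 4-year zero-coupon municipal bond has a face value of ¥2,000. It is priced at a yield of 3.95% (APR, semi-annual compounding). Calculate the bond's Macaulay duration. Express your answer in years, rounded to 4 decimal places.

A zero-coupon bond has a single cash flow at maturity, so its Macaulay duration equals its maturity: 4 years.
(Equivalently: 8 semi-annual periods ÷ 2 = 4 years.)

4.0000 years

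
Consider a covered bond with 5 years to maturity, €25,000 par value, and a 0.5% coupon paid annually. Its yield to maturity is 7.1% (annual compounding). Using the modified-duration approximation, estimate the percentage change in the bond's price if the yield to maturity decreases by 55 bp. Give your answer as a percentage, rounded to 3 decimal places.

Periodic yield y = 0.071. Modified duration first:
  t   CF        PV=CF/(1+0.071)^t    t·PV
  1       125.00       116.7134       116.7134
  2       125.00       108.9761       217.9521
  3       125.00       101.7517       305.2550
  4       125.00        95.0062       380.0250
  5    25,125.00    17,830.3027    89,151.5135
  Σ                 18,252.7500    90,171.4590
P = 18,252.7500; D_Mac = 4.94016 yrs; D_mod = 4.94016/(1+0.071) = 4.61266 yrs.
ΔP/P ≈ -D_mod · Δy = -4.61266 × (-0.0055) = +0.025370 = +2.5370%.

+2.537%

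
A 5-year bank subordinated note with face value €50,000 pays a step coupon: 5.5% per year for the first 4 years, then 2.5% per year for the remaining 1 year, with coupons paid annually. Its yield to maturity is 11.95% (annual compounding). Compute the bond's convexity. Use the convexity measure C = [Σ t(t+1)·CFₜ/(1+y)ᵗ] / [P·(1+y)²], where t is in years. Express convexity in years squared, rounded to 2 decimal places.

20.23

With y = 0.1195:
  t   CF        PV=CF/(1+0.1195)^t    t·PV        t(t+1)·PV
  1     2,750.00     2,456.4538     2,456.4538       4,912.9075
  2     2,750.00     2,194.2419     4,388.4837      13,165.4512
  3     2,750.00     1,960.0195     5,880.0586      23,520.2344
  4     2,750.00     1,750.7990     7,003.1962      35,015.9810
  5    51,250.00    29,145.6255   145,728.1275     874,368.7648
  Σ                 37,507.1397   165,456.3198     950,983.3390
P = 37,507.1397.
Convexity = Σ t(t+1)·PV / [P·(1+y)²] = 950,983.3390 / (37,507.1397 × 1.253280) = 20.23069.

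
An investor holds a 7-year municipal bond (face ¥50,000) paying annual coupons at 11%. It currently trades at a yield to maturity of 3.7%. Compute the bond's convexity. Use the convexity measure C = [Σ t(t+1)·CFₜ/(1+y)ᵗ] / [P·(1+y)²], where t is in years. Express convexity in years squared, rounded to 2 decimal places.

With y = 0.037:
  t   CF        PV=CF/(1+0.037)^t    t·PV        t(t+1)·PV
  1     5,500.00     5,303.7608     5,303.7608      10,607.5217
  2     5,500.00     5,114.5235    10,229.0470      30,687.1409
  3     5,500.00     4,932.0381    14,796.1142      59,184.4569
  4     5,500.00     4,756.0637    19,024.2549      95,121.2743
  5     5,500.00     4,586.3681    22,931.8405     137,591.0428
  6     5,500.00     4,422.7272    26,536.3631     185,754.5419
  7    55,500.00    43,036.9701   301,258.7907   2,410,070.3255
  Σ                 72,152.4515   400,080.1712   2,929,016.3039
P = 72,152.4515.
Convexity = Σ t(t+1)·PV / [P·(1+y)²] = 2,929,016.3039 / (72,152.4515 × 1.075369) = 37.74967.

37.75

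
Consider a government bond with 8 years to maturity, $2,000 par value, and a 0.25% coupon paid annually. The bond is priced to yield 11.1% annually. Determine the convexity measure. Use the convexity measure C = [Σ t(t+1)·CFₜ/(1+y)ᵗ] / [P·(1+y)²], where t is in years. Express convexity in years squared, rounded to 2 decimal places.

With y = 0.111:
  t   CF        PV=CF/(1+0.111)^t    t·PV        t(t+1)·PV
  1         5.00         4.5005         4.5005           9.0009
  2         5.00         4.0508         8.1016          24.3049
  3         5.00         3.6461        10.9383          43.7531
  4         5.00         3.2818        13.1273          65.6363
  5         5.00         2.9539        14.7696          88.6178
  6         5.00         2.6588        15.9528         111.6696
  7         5.00         2.3932        16.7521         134.0169
  8     2,005.00       863.7775     6,910.2203      62,191.9826
  Σ                    887.2626     6,994.3624      62,668.9821
P = 887.2626.
Convexity = Σ t(t+1)·PV / [P·(1+y)²] = 62,668.9821 / (887.2626 × 1.234321) = 57.22323.

57.22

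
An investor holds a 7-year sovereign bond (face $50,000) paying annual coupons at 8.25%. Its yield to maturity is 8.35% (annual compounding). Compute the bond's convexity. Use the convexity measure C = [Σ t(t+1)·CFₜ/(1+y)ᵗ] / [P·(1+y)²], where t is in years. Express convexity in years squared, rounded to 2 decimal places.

35.04

With y = 0.0835:
  t   CF        PV=CF/(1+0.0835)^t    t·PV        t(t+1)·PV
  1     4,125.00     3,807.1066     3,807.1066       7,614.2132
  2     4,125.00     3,513.7117     7,027.4233      21,082.2700
  3     4,125.00     3,242.9272     9,728.7817      38,915.1270
  4     4,125.00     2,993.0108    11,972.0434      59,860.2169
  5     4,125.00     2,762.3543    13,811.7713      82,870.6279
  6     4,125.00     2,549.4732    15,296.8395     107,077.8764
  7    54,125.00    30,874.1848   216,119.2938   1,728,954.3505
  Σ                 49,742.7687   277,763.2597   2,046,374.6819
P = 49,742.7687.
Convexity = Σ t(t+1)·PV / [P·(1+y)²] = 2,046,374.6819 / (49,742.7687 × 1.173972) = 35.04268.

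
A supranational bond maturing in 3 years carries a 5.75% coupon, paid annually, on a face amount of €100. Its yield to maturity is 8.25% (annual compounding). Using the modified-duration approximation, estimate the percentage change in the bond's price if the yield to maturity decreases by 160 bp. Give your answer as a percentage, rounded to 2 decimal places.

Periodic yield y = 0.0825. Modified duration first:
  t   CF        PV=CF/(1+0.0825)^t    t·PV
  1         5.75         5.3118         5.3118
  2         5.75         4.9070         9.8139
  3       105.75        83.3675       250.1024
  Σ                     93.5862       265.2281
P = 93.5862; D_Mac = 2.83405 yrs; D_mod = 2.83405/(1+0.0825) = 2.61806 yrs.
ΔP/P ≈ -D_mod · Δy = -2.61806 × (-0.016) = +0.041889 = +4.1889%.

+4.19%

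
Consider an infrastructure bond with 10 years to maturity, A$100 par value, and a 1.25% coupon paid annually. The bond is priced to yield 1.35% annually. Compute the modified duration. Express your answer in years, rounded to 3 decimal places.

9.333 years

Periodic yield y = 0.0135. First find Macaulay duration:
  t   CF        PV=CF/(1+0.0135)^t    t·PV
  1         1.25         1.2333         1.2333
  2         1.25         1.2169         2.4338
  3         1.25         1.2007         3.6021
  4         1.25         1.1847         4.7389
  5         1.25         1.1689         5.8447
  6         1.25         1.1534         6.9202
  7         1.25         1.1380         7.9660
  8         1.25         1.1228         8.9828
  9         1.25         1.1079         9.9710
  10      101.25        88.5437       885.4367
  Σ                     99.0704       937.1295
P = 99.0704; Macaulay duration = 937.1295 / 99.0704 = 9.45923 years.
Modified duration = D_Mac / (1 + y) = 9.45923 / 1.0135 = 9.33323 years.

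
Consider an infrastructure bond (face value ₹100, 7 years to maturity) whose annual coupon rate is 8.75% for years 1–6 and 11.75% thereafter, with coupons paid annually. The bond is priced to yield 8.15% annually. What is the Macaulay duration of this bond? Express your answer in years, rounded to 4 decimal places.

Periodic yield y = 0.0815. Discount each cash flow and weight by its year:
  t   CF        PV=CF/(1+0.0815)^t    t·PV
  1         8.75         8.0906         8.0906
  2         8.75         7.4809        14.9618
  3         8.75         6.9172        20.7515
  4         8.75         6.3959        25.5836
  5         8.75         5.9139        29.5696
  6         8.75         5.4683        32.8095
  7       111.75        64.5746       452.0223
  Σ                    104.8414       583.7891
Price P = Σ PV = 104.8414.
Macaulay duration = Σ(t·PV) / P = 583.7891 / 104.8414 = 5.56831 years.

5.5683 years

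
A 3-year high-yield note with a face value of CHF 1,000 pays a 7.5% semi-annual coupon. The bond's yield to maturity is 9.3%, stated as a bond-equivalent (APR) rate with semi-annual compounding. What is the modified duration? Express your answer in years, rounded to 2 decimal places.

Periodic yield y = 0.0465. First find Macaulay duration:
  t   CF        PV=CF/(1+0.0465)^t    t·PV
  1        37.50        35.8337        35.8337
  2        37.50        34.2415        68.4830
  3        37.50        32.7200        98.1601
  4        37.50        31.2661       125.0646
  5        37.50        29.8769       149.3844
  6     1,037.50       789.8647     4,739.1882
  Σ                    953.8030     5,216.1140
P = 953.8030; Macaulay duration = 5,216.1140 / 953.8030 = 5.46875 half-year periods = 2.73438 years.
Modified duration = D_Mac / (1 + y) = 2.73438 / 1.0465 = 2.61288 years.

2.61 years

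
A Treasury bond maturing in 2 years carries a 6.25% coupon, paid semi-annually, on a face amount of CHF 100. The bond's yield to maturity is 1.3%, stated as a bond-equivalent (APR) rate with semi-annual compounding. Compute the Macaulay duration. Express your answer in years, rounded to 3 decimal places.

Periodic yield y = 0.0065. Discount each cash flow and weight by its period:
  t   CF        PV=CF/(1+0.0065)^t    t·PV
  1        3.125         3.1048         3.1048
  2        3.125         3.0848         6.1695
  3        3.125         3.0648         9.1945
  4      103.125       100.4868       401.9470
  Σ                    109.7412       420.4159
Price P = Σ PV = 109.7412.
Macaulay duration = Σ(t·PV) / P = 420.4159 / 109.7412 = 3.83098 half-year periods.
In years: 3.83098 / 2 = 1.91549 years.

1.915 years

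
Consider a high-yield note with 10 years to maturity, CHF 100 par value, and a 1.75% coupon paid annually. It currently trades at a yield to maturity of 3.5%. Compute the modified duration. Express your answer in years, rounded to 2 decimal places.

Periodic yield y = 0.035. First find Macaulay duration:
  t   CF        PV=CF/(1+0.035)^t    t·PV
  1         1.75         1.6908         1.6908
  2         1.75         1.6336         3.2673
  3         1.75         1.5784         4.7352
  4         1.75         1.5250         6.1001
  5         1.75         1.4735         7.3673
  6         1.75         1.4236         8.5418
  7         1.75         1.3755         9.6284
  8         1.75         1.3290        10.6318
  9         1.75         1.2840        11.5563
  10      101.75        72.1325       721.3249
  Σ                     85.4459       784.8437
P = 85.4459; Macaulay duration = 784.8437 / 85.4459 = 9.18527 years.
Modified duration = D_Mac / (1 + y) = 9.18527 / 1.035 = 8.87465 years.

8.87 years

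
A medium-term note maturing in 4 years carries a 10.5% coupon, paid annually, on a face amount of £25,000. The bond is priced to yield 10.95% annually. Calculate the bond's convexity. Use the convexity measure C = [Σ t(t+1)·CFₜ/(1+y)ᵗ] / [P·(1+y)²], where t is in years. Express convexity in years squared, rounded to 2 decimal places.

13.35

With y = 0.1095:
  t   CF        PV=CF/(1+0.1095)^t    t·PV        t(t+1)·PV
  1     2,625.00     2,365.9306     2,365.9306       4,731.8612
  2     2,625.00     2,132.4296     4,264.8591      12,794.5774
  3     2,625.00     1,921.9735     5,765.9204      23,063.6816
  4    27,625.00    18,230.2683    72,921.0732     364,605.3661
  Σ                 24,650.6019    85,317.7833     405,195.4863
P = 24,650.6019.
Convexity = Σ t(t+1)·PV / [P·(1+y)²] = 405,195.4863 / (24,650.6019 × 1.230990) = 13.35311.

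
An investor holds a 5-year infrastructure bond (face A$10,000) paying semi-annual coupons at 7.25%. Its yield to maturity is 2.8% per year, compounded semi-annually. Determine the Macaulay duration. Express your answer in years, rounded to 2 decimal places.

Periodic yield y = 0.014. Discount each cash flow and weight by its period:
  t   CF        PV=CF/(1+0.014)^t    t·PV
  1       362.50       357.4951       357.4951
  2       362.50       352.5592       705.1185
  3       362.50       347.6916     1,043.0747
  4       362.50       342.8911     1,371.5643
  5       362.50       338.1569     1,690.7844
  6       362.50       333.4881     2,000.9283
  7       362.50       328.8837     2,302.1858
  8       362.50       324.3429     2,594.7431
  9       362.50       319.8648     2,878.7830
  10   10,362.50     9,017.4760    90,174.7597
  Σ                 12,062.8492   105,119.4368
Price P = Σ PV = 12,062.8492.
Macaulay duration = Σ(t·PV) / P = 105,119.4368 / 12,062.8492 = 8.71431 half-year periods.
In years: 8.71431 / 2 = 4.35716 years.

4.36 years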